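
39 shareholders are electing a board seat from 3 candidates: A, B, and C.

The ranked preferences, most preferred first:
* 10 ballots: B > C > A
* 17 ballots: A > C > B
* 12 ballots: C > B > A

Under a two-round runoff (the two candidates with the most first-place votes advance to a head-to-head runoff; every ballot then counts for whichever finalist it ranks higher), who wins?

Round 1 first-place votes: A 17, B 10, C 12. A and C advance.
Runoff: A is ranked above C on 17 ballots, C above A on 22.

C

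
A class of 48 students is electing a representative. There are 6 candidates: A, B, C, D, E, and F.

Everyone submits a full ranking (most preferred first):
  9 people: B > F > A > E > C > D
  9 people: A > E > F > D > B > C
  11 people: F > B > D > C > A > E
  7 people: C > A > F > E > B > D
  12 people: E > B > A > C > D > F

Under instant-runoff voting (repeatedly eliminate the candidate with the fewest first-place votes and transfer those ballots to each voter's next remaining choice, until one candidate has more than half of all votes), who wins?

Round 1: A 9, B 9, C 7, D 0, E 12, F 11. D eliminated.
Round 2: A 9, B 9, C 7, E 12, F 11. C eliminated.
Round 3: A 16, B 9, E 12, F 11. B eliminated.
Round 4: A 16, E 12, F 20. E eliminated.
Round 5: A 28, F 20. A has a majority (≥25).

A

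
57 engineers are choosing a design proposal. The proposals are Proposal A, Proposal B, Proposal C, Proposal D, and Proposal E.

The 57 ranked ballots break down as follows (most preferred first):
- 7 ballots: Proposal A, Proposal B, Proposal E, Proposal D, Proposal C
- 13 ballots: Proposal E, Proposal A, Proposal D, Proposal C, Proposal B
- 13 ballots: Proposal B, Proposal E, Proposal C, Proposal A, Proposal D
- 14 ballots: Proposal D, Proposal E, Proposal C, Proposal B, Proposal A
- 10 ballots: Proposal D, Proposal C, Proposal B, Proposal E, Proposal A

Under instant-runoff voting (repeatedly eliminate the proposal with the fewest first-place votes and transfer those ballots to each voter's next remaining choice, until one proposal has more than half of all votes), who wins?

Proposal D

Round 1: Proposal A 7, Proposal B 13, Proposal C 0, Proposal D 24, Proposal E 13. Proposal C eliminated.
Round 2: Proposal A 7, Proposal B 13, Proposal D 24, Proposal E 13. Proposal A eliminated.
Round 3: Proposal B 20, Proposal D 24, Proposal E 13. Proposal E eliminated.
Round 4: Proposal B 20, Proposal D 37. Proposal D has a majority (≥29).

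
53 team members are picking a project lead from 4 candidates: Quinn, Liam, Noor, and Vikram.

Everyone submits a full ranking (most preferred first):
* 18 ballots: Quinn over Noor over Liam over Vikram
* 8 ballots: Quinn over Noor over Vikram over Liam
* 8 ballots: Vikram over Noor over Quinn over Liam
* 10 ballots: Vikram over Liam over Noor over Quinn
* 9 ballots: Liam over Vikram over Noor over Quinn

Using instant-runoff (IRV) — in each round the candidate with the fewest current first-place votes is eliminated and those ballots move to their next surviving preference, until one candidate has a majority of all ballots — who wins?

Round 1: Quinn 26, Liam 9, Noor 0, Vikram 18. Noor eliminated.
Round 2: Quinn 26, Liam 9, Vikram 18. Liam eliminated.
Round 3: Quinn 26, Vikram 27. Vikram has a majority (≥27).

Vikram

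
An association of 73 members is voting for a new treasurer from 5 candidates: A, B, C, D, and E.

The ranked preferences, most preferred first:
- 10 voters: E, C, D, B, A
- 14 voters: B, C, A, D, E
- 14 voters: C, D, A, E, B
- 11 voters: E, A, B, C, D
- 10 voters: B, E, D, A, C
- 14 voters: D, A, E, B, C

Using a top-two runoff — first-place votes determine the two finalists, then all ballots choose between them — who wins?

Round 1 first-place votes: A 0, B 24, C 14, D 14, E 21. B and E advance.
Runoff: B is ranked above E on 24 ballots, E above B on 49.

E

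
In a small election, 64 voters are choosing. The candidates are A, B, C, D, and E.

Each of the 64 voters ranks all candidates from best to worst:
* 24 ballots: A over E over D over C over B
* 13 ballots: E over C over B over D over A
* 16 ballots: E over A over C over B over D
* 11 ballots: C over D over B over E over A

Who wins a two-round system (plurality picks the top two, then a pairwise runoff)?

Round 1 first-place votes: A 24, B 0, C 11, D 0, E 29. E and A advance.
Runoff: E is ranked above A on 40 ballots, A above E on 24.

E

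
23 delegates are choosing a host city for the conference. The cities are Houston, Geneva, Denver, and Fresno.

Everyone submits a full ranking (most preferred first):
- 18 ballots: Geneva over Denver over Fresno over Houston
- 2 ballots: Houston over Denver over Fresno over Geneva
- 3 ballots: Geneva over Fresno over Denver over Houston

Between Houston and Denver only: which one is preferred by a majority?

Houston is ranked above Denver on 2 ballots; Denver above Houston on 21.

Denver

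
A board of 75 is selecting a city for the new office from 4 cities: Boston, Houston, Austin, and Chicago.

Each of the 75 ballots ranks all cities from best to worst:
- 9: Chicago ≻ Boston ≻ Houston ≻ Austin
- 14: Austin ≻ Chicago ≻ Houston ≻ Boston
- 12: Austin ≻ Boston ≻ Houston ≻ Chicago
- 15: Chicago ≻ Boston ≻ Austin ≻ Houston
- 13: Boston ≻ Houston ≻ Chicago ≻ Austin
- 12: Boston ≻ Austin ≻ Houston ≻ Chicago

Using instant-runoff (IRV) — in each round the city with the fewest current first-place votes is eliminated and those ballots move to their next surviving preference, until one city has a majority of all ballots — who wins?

Boston

Round 1: Boston 25, Houston 0, Austin 26, Chicago 24. Houston eliminated.
Round 2: Boston 25, Austin 26, Chicago 24. Chicago eliminated.
Round 3: Boston 49, Austin 26. Boston has a majority (≥38).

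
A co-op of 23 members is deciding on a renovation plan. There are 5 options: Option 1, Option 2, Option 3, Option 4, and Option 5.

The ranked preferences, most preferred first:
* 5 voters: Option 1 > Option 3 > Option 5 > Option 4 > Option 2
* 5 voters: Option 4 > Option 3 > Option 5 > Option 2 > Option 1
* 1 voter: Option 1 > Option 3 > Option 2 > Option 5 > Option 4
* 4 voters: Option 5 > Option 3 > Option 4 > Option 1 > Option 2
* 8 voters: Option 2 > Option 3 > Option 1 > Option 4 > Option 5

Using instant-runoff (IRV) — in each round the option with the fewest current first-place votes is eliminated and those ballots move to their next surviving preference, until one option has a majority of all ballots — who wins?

Option 4

Round 1: Option 1 6, Option 2 8, Option 3 0, Option 4 5, Option 5 4. Option 3 eliminated.
Round 2: Option 1 6, Option 2 8, Option 4 5, Option 5 4. Option 5 eliminated.
Round 3: Option 1 6, Option 2 8, Option 4 9. Option 1 eliminated.
Round 4: Option 2 9, Option 4 14. Option 4 has a majority (≥12).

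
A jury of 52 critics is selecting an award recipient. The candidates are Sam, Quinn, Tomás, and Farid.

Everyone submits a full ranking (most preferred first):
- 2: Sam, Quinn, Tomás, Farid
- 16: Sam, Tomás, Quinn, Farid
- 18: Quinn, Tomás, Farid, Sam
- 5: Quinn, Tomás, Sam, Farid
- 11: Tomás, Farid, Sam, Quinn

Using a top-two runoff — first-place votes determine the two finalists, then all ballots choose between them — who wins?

Round 1 first-place votes: Sam 18, Quinn 23, Tomás 11, Farid 0. Quinn and Sam advance.
Runoff: Quinn is ranked above Sam on 23 ballots, Sam above Quinn on 29.

Sam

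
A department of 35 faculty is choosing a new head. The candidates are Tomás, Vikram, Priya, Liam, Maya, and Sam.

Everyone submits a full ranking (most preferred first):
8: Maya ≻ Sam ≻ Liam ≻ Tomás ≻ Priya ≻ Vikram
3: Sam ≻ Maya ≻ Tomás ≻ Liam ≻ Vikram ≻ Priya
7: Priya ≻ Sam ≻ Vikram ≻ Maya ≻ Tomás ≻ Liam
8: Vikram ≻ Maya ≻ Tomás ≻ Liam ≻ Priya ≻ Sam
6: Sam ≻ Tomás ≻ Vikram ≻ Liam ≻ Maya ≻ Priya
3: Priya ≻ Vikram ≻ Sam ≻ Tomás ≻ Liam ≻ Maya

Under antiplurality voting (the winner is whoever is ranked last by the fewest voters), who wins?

Tomás

Last-place votes: Tomás 0, Vikram 8, Priya 9, Liam 7, Maya 3, Sam 8.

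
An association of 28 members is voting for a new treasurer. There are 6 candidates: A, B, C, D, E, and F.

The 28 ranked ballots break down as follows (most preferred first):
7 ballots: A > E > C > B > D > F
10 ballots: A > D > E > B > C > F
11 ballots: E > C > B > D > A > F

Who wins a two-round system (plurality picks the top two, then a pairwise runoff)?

A

Round 1 first-place votes: A 17, B 0, C 0, D 0, E 11, F 0. A and E advance.
Runoff: A is ranked above E on 17 ballots, E above A on 11.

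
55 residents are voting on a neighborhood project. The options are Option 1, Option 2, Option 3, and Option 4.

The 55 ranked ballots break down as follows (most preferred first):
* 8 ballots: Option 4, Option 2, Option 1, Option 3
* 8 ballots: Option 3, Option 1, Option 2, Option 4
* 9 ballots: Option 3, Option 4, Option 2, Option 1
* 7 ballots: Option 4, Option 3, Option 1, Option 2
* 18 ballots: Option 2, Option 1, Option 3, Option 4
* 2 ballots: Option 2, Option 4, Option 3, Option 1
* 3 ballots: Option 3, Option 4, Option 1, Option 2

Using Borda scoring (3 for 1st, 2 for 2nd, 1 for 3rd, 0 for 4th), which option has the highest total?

Option 1: 8×1 + 8×2 + 9×0 + 7×1 + 18×2 + 2×0 + 3×1 = 70
Option 2: 8×2 + 8×1 + 9×1 + 7×0 + 18×3 + 2×3 + 3×0 = 93
Option 3: 8×0 + 8×3 + 9×3 + 7×2 + 18×1 + 2×1 + 3×3 = 94
Option 4: 8×3 + 8×0 + 9×2 + 7×3 + 18×0 + 2×2 + 3×2 = 73

Option 3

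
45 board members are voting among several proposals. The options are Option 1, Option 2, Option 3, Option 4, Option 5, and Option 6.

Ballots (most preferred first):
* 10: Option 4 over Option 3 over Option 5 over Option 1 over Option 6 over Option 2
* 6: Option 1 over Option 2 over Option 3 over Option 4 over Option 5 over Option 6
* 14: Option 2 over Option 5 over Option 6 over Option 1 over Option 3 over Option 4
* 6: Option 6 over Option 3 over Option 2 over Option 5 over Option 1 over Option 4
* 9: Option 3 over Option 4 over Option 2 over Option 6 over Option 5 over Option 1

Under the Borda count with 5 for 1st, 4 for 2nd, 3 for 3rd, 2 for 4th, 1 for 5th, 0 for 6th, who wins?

Option 3

Option 1: 10×2 + 6×5 + 14×2 + 6×1 + 9×0 = 84
Option 2: 10×0 + 6×4 + 14×5 + 6×3 + 9×3 = 139
Option 3: 10×4 + 6×3 + 14×1 + 6×4 + 9×5 = 141
Option 4: 10×5 + 6×2 + 14×0 + 6×0 + 9×4 = 98
Option 5: 10×3 + 6×1 + 14×4 + 6×2 + 9×1 = 113
Option 6: 10×1 + 6×0 + 14×3 + 6×5 + 9×2 = 100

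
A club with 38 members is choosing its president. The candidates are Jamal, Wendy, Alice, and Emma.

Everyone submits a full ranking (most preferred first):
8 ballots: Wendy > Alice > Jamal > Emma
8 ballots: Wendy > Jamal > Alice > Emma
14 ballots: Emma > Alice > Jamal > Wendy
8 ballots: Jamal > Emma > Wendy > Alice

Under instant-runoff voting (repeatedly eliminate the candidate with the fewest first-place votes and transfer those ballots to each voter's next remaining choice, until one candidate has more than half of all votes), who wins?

Round 1: Jamal 8, Wendy 16, Alice 0, Emma 14. Alice eliminated.
Round 2: Jamal 8, Wendy 16, Emma 14. Jamal eliminated.
Round 3: Wendy 16, Emma 22. Emma has a majority (≥20).

Emma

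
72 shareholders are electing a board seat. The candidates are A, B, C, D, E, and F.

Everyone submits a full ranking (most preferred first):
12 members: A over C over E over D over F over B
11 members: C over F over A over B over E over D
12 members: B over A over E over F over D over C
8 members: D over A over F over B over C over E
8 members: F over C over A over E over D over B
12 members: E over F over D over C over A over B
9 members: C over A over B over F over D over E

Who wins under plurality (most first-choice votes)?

First-place votes: A 12, B 12, C 20, D 8, E 12, F 8.

C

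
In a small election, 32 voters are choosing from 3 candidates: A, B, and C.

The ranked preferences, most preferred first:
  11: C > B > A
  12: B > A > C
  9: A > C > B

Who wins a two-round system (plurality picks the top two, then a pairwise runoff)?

C

Round 1 first-place votes: A 9, B 12, C 11. B and C advance.
Runoff: B is ranked above C on 12 ballots, C above B on 20.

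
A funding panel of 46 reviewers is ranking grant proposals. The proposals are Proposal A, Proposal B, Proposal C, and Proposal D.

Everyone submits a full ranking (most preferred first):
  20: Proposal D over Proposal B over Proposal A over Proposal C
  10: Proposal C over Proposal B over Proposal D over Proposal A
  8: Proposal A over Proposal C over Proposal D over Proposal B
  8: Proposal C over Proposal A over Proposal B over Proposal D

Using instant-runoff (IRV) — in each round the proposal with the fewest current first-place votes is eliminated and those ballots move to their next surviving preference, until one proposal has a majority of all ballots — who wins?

Round 1: Proposal A 8, Proposal B 0, Proposal C 18, Proposal D 20. Proposal B eliminated.
Round 2: Proposal A 8, Proposal C 18, Proposal D 20. Proposal A eliminated.
Round 3: Proposal C 26, Proposal D 20. Proposal C has a majority (≥24).

Proposal C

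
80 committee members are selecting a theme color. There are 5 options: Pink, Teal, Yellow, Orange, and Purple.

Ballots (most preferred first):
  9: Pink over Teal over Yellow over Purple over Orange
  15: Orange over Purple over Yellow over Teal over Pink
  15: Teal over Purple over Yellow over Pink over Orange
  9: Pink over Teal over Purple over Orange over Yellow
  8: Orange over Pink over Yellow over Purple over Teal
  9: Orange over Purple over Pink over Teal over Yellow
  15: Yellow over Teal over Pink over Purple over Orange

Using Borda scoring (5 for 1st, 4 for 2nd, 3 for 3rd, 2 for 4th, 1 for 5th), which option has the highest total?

Pink: 9×5 + 15×1 + 15×2 + 9×5 + 8×4 + 9×3 + 15×3 = 239
Teal: 9×4 + 15×2 + 15×5 + 9×4 + 8×1 + 9×2 + 15×4 = 263
Yellow: 9×3 + 15×3 + 15×3 + 9×1 + 8×3 + 9×1 + 15×5 = 234
Orange: 9×1 + 15×5 + 15×1 + 9×2 + 8×5 + 9×5 + 15×1 = 217
Purple: 9×2 + 15×4 + 15×4 + 9×3 + 8×2 + 9×4 + 15×2 = 247

Teal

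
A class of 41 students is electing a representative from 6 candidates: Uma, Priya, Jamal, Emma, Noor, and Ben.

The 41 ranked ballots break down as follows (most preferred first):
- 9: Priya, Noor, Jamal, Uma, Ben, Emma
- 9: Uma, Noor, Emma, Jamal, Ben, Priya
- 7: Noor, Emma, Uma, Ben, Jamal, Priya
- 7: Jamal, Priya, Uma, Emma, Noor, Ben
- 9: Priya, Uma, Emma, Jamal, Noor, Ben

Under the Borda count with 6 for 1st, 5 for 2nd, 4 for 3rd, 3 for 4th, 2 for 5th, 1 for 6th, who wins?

Uma

Uma: 9×3 + 9×6 + 7×4 + 7×4 + 9×5 = 182
Priya: 9×6 + 9×1 + 7×1 + 7×5 + 9×6 = 159
Jamal: 9×4 + 9×3 + 7×2 + 7×6 + 9×3 = 146
Emma: 9×1 + 9×4 + 7×5 + 7×3 + 9×4 = 137
Noor: 9×5 + 9×5 + 7×6 + 7×2 + 9×2 = 164
Ben: 9×2 + 9×2 + 7×3 + 7×1 + 9×1 = 73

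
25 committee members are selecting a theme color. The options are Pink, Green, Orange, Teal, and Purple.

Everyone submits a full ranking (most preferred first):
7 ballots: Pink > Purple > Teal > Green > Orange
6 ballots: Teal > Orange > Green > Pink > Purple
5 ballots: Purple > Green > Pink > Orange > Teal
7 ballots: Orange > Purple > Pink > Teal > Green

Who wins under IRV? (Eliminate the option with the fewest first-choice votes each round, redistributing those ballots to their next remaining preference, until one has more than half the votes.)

Round 1: Pink 7, Green 0, Orange 7, Teal 6, Purple 5. Green eliminated.
Round 2: Pink 7, Orange 7, Teal 6, Purple 5. Purple eliminated.
Round 3: Pink 12, Orange 7, Teal 6. Teal eliminated.
Round 4: Pink 12, Orange 13. Orange has a majority (≥13).

Orange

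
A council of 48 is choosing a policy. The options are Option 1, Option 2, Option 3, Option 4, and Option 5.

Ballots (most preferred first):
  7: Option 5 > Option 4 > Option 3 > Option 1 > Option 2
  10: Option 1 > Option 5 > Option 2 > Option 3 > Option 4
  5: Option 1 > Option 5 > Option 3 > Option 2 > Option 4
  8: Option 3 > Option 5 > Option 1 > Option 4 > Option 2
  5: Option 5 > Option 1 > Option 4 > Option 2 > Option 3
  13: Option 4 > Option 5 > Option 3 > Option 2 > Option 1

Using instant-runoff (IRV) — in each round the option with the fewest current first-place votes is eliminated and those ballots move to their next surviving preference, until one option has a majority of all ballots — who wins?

Option 5

Round 1: Option 1 15, Option 2 0, Option 3 8, Option 4 13, Option 5 12. Option 2 eliminated.
Round 2: Option 1 15, Option 3 8, Option 4 13, Option 5 12. Option 3 eliminated.
Round 3: Option 1 15, Option 4 13, Option 5 20. Option 4 eliminated.
Round 4: Option 1 15, Option 5 33. Option 5 has a majority (≥25).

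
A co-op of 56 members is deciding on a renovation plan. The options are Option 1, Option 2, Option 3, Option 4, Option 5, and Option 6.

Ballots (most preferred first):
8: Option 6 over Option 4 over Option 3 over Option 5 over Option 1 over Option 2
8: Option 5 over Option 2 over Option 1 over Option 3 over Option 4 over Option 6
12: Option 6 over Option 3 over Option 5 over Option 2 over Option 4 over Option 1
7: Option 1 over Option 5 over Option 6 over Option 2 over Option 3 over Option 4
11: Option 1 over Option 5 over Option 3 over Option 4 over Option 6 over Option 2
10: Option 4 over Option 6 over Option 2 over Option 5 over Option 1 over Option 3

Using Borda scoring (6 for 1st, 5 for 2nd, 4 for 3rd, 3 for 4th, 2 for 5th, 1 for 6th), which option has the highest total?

Option 5

Option 1: 8×2 + 8×4 + 12×1 + 7×6 + 11×6 + 10×2 = 188
Option 2: 8×1 + 8×5 + 12×3 + 7×3 + 11×1 + 10×4 = 156
Option 3: 8×4 + 8×3 + 12×5 + 7×2 + 11×4 + 10×1 = 184
Option 4: 8×5 + 8×2 + 12×2 + 7×1 + 11×3 + 10×6 = 180
Option 5: 8×3 + 8×6 + 12×4 + 7×5 + 11×5 + 10×3 = 240
Option 6: 8×6 + 8×1 + 12×6 + 7×4 + 11×2 + 10×5 = 228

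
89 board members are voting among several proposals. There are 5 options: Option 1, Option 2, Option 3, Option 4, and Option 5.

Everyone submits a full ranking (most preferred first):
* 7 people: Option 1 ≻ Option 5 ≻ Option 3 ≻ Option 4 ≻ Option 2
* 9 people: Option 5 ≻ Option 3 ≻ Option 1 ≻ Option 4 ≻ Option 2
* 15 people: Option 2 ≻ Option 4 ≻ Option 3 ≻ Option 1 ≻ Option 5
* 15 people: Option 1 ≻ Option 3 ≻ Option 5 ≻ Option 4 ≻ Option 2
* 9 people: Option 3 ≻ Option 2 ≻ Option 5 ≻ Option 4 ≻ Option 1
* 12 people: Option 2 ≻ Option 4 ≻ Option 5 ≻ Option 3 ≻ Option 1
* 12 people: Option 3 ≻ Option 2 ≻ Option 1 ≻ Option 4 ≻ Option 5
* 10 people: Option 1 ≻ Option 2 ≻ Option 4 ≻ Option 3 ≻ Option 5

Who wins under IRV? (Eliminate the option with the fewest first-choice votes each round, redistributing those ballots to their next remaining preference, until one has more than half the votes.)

Round 1: Option 1 32, Option 2 27, Option 3 21, Option 4 0, Option 5 9. Option 4 eliminated.
Round 2: Option 1 32, Option 2 27, Option 3 21, Option 5 9. Option 5 eliminated.
Round 3: Option 1 32, Option 2 27, Option 3 30. Option 2 eliminated.
Round 4: Option 1 32, Option 3 57. Option 3 has a majority (≥45).

Option 3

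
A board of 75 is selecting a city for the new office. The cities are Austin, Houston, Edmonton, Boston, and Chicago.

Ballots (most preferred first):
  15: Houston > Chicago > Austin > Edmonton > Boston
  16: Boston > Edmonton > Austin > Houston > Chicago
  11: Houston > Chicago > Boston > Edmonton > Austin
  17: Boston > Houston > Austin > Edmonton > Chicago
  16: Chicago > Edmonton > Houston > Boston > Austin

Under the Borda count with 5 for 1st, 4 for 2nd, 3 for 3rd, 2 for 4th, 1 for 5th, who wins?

Austin: 15×3 + 16×3 + 11×1 + 17×3 + 16×1 = 171
Houston: 15×5 + 16×2 + 11×5 + 17×4 + 16×3 = 278
Edmonton: 15×2 + 16×4 + 11×2 + 17×2 + 16×4 = 214
Boston: 15×1 + 16×5 + 11×3 + 17×5 + 16×2 = 245
Chicago: 15×4 + 16×1 + 11×4 + 17×1 + 16×5 = 217

Houston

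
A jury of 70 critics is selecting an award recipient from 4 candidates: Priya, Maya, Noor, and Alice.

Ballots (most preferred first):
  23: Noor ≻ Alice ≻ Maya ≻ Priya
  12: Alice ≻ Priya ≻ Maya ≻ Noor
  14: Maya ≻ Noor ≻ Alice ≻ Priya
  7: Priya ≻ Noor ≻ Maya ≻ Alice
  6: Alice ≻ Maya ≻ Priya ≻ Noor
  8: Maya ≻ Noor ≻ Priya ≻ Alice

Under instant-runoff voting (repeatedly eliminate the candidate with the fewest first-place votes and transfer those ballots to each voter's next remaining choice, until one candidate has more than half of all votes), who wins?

Round 1: Priya 7, Maya 22, Noor 23, Alice 18. Priya eliminated.
Round 2: Maya 22, Noor 30, Alice 18. Alice eliminated.
Round 3: Maya 40, Noor 30. Maya has a majority (≥36).

Maya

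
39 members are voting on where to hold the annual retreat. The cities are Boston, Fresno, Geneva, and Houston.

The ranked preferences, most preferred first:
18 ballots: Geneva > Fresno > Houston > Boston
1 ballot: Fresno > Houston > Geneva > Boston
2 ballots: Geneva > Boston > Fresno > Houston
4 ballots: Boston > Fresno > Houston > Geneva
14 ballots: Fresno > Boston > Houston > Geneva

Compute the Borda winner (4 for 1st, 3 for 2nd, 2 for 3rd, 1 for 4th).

Fresno

Boston: 18×1 + 1×1 + 2×3 + 4×4 + 14×3 = 83
Fresno: 18×3 + 1×4 + 2×2 + 4×3 + 14×4 = 130
Geneva: 18×4 + 1×2 + 2×4 + 4×1 + 14×1 = 100
Houston: 18×2 + 1×3 + 2×1 + 4×2 + 14×2 = 77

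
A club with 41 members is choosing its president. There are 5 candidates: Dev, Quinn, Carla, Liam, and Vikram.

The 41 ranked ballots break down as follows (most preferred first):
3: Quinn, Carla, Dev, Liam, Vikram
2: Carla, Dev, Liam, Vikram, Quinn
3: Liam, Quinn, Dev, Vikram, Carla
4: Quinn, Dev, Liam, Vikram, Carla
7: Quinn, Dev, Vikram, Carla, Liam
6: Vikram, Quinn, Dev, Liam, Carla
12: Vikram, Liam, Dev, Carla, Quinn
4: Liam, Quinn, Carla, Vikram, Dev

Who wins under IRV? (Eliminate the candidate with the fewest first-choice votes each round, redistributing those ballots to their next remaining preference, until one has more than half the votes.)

Round 1: Dev 0, Quinn 14, Carla 2, Liam 7, Vikram 18. Dev eliminated.
Round 2: Quinn 14, Carla 2, Liam 7, Vikram 18. Carla eliminated.
Round 3: Quinn 14, Liam 9, Vikram 18. Liam eliminated.
Round 4: Quinn 21, Vikram 20. Quinn has a majority (≥21).

Quinn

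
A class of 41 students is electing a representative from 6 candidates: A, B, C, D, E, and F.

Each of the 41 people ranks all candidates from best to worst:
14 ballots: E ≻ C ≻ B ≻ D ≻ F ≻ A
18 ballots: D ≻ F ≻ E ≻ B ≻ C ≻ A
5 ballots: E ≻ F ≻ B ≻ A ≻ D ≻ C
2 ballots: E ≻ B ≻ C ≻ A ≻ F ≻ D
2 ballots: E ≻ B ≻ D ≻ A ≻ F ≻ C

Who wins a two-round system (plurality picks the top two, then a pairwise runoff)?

Round 1 first-place votes: A 0, B 0, C 0, D 18, E 23, F 0. E and D advance.
Runoff: E is ranked above D on 23 ballots, D above E on 18.

E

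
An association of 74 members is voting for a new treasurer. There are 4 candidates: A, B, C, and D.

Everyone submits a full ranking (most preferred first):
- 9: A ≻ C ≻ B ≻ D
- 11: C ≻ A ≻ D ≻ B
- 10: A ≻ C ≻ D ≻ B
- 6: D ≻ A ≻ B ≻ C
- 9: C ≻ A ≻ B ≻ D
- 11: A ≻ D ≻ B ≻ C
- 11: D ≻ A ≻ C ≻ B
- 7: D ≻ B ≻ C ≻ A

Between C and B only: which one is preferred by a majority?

C is ranked above B on 50 ballots; B above C on 24.

C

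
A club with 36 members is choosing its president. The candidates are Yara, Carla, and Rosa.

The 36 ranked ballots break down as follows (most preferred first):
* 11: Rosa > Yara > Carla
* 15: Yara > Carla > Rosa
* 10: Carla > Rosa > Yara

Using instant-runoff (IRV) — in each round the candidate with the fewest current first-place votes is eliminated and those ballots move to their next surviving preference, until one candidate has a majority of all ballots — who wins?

Round 1: Yara 15, Carla 10, Rosa 11. Carla eliminated.
Round 2: Yara 15, Rosa 21. Rosa has a majority (≥19).

Rosa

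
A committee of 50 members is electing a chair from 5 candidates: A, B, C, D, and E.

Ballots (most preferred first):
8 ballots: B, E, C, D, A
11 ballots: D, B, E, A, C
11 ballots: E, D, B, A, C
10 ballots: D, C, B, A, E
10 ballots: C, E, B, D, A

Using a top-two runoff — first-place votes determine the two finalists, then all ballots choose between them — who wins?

Round 1 first-place votes: A 0, B 8, C 10, D 21, E 11. D and E advance.
Runoff: D is ranked above E on 21 ballots, E above D on 29.

E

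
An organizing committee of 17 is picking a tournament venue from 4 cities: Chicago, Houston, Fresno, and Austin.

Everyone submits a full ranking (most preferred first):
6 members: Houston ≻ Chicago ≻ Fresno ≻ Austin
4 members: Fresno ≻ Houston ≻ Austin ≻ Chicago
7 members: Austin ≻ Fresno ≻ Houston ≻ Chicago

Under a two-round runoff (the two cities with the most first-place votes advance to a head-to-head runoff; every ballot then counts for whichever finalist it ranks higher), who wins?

Houston

Round 1 first-place votes: Chicago 0, Houston 6, Fresno 4, Austin 7. Austin and Houston advance.
Runoff: Austin is ranked above Houston on 7 ballots, Houston above Austin on 10.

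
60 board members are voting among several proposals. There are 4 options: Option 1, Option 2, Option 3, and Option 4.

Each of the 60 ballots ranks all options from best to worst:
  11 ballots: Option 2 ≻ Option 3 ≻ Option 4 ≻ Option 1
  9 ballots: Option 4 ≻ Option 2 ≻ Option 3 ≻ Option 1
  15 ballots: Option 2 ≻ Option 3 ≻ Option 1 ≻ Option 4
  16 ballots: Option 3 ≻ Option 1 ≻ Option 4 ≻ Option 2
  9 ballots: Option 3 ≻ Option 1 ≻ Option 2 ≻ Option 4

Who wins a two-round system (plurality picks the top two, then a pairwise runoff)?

Round 1 first-place votes: Option 1 0, Option 2 26, Option 3 25, Option 4 9. Option 2 and Option 3 advance.
Runoff: Option 2 is ranked above Option 3 on 35 ballots, Option 3 above Option 2 on 25.

Option 2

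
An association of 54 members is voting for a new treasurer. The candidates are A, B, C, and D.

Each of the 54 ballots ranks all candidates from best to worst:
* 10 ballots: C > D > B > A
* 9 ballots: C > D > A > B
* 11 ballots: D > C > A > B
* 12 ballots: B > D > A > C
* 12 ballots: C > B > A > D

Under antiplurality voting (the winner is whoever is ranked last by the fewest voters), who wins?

A

Last-place votes: A 10, B 20, C 12, D 12.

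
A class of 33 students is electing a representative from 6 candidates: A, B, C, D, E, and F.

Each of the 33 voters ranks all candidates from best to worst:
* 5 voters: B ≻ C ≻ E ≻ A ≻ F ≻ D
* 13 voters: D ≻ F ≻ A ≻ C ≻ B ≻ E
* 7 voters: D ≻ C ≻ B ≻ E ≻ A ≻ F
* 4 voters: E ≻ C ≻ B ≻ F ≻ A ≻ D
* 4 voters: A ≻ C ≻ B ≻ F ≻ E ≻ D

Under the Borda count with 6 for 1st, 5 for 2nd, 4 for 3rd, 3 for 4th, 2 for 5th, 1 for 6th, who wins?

A: 5×3 + 13×4 + 7×2 + 4×2 + 4×6 = 113
B: 5×6 + 13×2 + 7×4 + 4×4 + 4×4 = 116
C: 5×5 + 13×3 + 7×5 + 4×5 + 4×5 = 139
D: 5×1 + 13×6 + 7×6 + 4×1 + 4×1 = 133
E: 5×4 + 13×1 + 7×3 + 4×6 + 4×2 = 86
F: 5×2 + 13×5 + 7×1 + 4×3 + 4×3 = 106

C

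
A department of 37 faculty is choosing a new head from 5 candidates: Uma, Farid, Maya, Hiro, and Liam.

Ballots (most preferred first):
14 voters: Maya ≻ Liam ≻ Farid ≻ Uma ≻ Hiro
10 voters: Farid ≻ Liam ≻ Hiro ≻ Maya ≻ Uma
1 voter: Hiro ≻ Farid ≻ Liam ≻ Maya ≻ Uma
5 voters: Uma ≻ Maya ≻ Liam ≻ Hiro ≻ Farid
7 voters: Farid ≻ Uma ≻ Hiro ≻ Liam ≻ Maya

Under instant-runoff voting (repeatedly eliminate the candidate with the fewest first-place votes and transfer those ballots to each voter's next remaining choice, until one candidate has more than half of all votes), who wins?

Maya

Round 1: Uma 5, Farid 17, Maya 14, Hiro 1, Liam 0. Liam eliminated.
Round 2: Uma 5, Farid 17, Maya 14, Hiro 1. Hiro eliminated.
Round 3: Uma 5, Farid 18, Maya 14. Uma eliminated.
Round 4: Farid 18, Maya 19. Maya has a majority (≥19).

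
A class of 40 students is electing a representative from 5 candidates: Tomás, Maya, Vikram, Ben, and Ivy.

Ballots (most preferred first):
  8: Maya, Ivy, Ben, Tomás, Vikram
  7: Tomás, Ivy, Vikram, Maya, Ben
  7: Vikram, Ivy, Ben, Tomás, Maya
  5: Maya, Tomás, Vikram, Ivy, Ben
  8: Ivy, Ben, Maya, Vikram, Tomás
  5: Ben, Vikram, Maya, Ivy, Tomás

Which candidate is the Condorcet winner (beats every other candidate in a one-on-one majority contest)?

Ivy vs Tomás: 28–12
Ivy vs Maya: 22–18
Ivy vs Vikram: 23–17
Ivy vs Ben: 35–5
Ivy beats every other candidate.

Ivy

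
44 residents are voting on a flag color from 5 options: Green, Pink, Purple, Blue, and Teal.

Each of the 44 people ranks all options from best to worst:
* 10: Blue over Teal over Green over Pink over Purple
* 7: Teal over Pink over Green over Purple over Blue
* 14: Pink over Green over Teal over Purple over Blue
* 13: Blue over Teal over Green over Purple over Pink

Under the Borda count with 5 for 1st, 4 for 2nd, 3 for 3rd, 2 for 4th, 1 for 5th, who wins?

Teal

Green: 10×3 + 7×3 + 14×4 + 13×3 = 146
Pink: 10×2 + 7×4 + 14×5 + 13×1 = 131
Purple: 10×1 + 7×2 + 14×2 + 13×2 = 78
Blue: 10×5 + 7×1 + 14×1 + 13×5 = 136
Teal: 10×4 + 7×5 + 14×3 + 13×4 = 169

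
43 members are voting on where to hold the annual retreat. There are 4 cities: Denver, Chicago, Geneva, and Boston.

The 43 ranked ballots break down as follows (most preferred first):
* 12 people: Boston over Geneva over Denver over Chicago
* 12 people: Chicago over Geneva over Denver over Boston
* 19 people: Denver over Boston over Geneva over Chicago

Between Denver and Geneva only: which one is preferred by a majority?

Geneva

Denver is ranked above Geneva on 19 ballots; Geneva above Denver on 24.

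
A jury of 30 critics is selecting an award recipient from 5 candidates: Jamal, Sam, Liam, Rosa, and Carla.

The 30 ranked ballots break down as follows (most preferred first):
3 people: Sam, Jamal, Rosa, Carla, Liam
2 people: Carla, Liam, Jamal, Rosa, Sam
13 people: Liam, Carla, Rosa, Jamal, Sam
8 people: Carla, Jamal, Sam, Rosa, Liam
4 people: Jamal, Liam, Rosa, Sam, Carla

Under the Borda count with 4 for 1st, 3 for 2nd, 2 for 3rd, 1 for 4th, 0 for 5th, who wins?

Jamal: 3×3 + 2×2 + 13×1 + 8×3 + 4×4 = 66
Sam: 3×4 + 2×0 + 13×0 + 8×2 + 4×1 = 32
Liam: 3×0 + 2×3 + 13×4 + 8×0 + 4×3 = 70
Rosa: 3×2 + 2×1 + 13×2 + 8×1 + 4×2 = 50
Carla: 3×1 + 2×4 + 13×3 + 8×4 + 4×0 = 82

Carla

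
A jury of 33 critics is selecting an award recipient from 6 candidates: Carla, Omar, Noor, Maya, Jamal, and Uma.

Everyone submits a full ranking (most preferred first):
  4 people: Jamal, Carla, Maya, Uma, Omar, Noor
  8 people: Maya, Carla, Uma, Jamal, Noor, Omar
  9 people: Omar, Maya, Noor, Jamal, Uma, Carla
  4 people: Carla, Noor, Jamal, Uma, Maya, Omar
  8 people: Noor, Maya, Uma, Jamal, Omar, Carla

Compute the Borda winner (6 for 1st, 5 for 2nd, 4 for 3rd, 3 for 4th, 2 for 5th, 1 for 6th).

Maya

Carla: 4×5 + 8×5 + 9×1 + 4×6 + 8×1 = 101
Omar: 4×2 + 8×1 + 9×6 + 4×1 + 8×2 = 90
Noor: 4×1 + 8×2 + 9×4 + 4×5 + 8×6 = 124
Maya: 4×4 + 8×6 + 9×5 + 4×2 + 8×5 = 157
Jamal: 4×6 + 8×3 + 9×3 + 4×4 + 8×3 = 115
Uma: 4×3 + 8×4 + 9×2 + 4×3 + 8×4 = 106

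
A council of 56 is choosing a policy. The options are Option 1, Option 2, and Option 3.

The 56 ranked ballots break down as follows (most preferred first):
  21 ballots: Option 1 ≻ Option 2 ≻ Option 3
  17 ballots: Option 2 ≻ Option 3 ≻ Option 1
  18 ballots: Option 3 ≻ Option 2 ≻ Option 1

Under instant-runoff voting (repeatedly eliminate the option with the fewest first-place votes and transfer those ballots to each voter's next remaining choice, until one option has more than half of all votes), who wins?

Round 1: Option 1 21, Option 2 17, Option 3 18. Option 2 eliminated.
Round 2: Option 1 21, Option 3 35. Option 3 has a majority (≥29).

Option 3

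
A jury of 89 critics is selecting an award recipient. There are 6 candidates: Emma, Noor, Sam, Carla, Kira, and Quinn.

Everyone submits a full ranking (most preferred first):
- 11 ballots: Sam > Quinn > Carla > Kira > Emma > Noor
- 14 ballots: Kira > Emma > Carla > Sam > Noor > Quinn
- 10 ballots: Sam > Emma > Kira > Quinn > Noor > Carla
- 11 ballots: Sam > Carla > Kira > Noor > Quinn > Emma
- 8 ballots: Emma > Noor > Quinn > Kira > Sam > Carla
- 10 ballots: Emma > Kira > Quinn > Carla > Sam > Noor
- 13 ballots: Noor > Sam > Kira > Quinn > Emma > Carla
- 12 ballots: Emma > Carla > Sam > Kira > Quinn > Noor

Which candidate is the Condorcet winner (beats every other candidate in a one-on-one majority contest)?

Sam vs Emma: 45–44
Sam vs Noor: 68–21
Sam vs Carla: 53–36
Sam vs Kira: 57–32
Sam vs Quinn: 71–18
Sam beats every other candidate.

Sam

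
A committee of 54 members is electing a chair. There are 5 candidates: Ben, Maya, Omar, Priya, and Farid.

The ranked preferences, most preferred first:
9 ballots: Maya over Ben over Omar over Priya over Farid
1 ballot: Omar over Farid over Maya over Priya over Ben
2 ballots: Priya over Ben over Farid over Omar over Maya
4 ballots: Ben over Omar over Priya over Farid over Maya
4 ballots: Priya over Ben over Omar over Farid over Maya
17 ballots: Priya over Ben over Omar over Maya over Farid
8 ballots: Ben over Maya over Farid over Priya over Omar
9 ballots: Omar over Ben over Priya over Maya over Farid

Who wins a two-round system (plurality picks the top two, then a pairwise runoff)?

Ben

Round 1 first-place votes: Ben 12, Maya 9, Omar 10, Priya 23, Farid 0. Priya and Ben advance.
Runoff: Priya is ranked above Ben on 24 ballots, Ben above Priya on 30.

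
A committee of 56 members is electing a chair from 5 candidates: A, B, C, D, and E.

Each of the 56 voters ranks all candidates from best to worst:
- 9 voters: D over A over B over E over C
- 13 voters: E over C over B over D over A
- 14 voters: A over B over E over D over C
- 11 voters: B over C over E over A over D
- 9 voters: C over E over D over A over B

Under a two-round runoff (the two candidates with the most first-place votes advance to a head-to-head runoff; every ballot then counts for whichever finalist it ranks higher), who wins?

E

Round 1 first-place votes: A 14, B 11, C 9, D 9, E 13. A and E advance.
Runoff: A is ranked above E on 23 ballots, E above A on 33.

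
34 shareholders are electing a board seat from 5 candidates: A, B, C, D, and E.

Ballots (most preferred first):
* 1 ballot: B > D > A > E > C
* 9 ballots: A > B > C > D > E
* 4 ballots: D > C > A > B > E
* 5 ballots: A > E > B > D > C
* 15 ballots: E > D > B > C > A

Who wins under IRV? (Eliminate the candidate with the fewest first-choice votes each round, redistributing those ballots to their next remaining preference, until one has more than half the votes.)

Round 1: A 14, B 1, C 0, D 4, E 15. C eliminated.
Round 2: A 14, B 1, D 4, E 15. B eliminated.
Round 3: A 14, D 5, E 15. D eliminated.
Round 4: A 19, E 15. A has a majority (≥18).

A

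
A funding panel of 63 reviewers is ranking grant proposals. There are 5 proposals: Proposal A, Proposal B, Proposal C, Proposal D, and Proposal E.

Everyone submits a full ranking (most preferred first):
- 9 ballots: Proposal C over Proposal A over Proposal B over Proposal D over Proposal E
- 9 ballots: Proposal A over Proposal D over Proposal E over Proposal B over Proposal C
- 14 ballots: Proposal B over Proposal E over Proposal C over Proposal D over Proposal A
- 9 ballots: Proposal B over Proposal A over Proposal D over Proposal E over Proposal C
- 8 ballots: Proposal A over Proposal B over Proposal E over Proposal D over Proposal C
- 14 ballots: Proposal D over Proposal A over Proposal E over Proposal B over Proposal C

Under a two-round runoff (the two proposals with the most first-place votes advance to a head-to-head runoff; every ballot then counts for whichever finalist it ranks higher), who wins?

Proposal A

Round 1 first-place votes: Proposal A 17, Proposal B 23, Proposal C 9, Proposal D 14, Proposal E 0. Proposal B and Proposal A advance.
Runoff: Proposal B is ranked above Proposal A on 23 ballots, Proposal A above Proposal B on 40.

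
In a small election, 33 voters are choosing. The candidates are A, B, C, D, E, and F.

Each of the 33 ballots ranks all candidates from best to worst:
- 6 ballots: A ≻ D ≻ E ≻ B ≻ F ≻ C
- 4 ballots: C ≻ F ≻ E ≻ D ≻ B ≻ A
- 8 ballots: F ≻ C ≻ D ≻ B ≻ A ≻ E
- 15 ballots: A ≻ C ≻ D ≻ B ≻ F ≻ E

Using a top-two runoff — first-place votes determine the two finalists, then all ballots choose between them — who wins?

A

Round 1 first-place votes: A 21, B 0, C 4, D 0, E 0, F 8. A and F advance.
Runoff: A is ranked above F on 21 ballots, F above A on 12.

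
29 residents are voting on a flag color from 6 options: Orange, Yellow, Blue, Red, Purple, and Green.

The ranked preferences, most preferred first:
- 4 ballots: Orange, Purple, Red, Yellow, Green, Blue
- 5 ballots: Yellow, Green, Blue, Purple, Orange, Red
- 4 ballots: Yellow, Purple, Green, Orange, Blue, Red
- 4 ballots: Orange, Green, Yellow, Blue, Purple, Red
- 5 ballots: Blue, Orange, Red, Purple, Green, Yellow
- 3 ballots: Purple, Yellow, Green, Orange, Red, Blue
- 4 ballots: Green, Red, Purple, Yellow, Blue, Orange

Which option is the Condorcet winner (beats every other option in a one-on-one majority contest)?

Purple

Purple vs Orange: 16–13
Purple vs Yellow: 16–13
Purple vs Blue: 15–14
Purple vs Red: 20–9
Purple vs Green: 16–13
Purple beats every other option.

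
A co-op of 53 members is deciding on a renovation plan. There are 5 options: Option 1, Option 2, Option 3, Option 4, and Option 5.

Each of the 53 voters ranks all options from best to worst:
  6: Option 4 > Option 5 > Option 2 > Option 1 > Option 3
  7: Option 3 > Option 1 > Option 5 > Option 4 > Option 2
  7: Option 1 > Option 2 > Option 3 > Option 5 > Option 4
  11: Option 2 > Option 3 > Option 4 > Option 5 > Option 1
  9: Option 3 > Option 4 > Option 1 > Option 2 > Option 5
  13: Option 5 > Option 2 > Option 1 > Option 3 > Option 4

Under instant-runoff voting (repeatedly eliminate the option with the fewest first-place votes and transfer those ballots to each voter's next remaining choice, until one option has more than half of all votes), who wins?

Option 2

Round 1: Option 1 7, Option 2 11, Option 3 16, Option 4 6, Option 5 13. Option 4 eliminated.
Round 2: Option 1 7, Option 2 11, Option 3 16, Option 5 19. Option 1 eliminated.
Round 3: Option 2 18, Option 3 16, Option 5 19. Option 3 eliminated.
Round 4: Option 2 27, Option 5 26. Option 2 has a majority (≥27).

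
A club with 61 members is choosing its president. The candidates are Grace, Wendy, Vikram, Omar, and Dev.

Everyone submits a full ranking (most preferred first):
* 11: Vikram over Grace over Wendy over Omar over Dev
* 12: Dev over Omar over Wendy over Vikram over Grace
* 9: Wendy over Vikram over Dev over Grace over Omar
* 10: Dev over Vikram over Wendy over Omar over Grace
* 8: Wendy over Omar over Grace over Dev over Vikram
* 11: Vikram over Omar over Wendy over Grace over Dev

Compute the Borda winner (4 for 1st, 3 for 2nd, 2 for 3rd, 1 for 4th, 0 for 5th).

Vikram

Grace: 11×3 + 12×0 + 9×1 + 10×0 + 8×2 + 11×1 = 69
Wendy: 11×2 + 12×2 + 9×4 + 10×2 + 8×4 + 11×2 = 156
Vikram: 11×4 + 12×1 + 9×3 + 10×3 + 8×0 + 11×4 = 157
Omar: 11×1 + 12×3 + 9×0 + 10×1 + 8×3 + 11×3 = 114
Dev: 11×0 + 12×4 + 9×2 + 10×4 + 8×1 + 11×0 = 114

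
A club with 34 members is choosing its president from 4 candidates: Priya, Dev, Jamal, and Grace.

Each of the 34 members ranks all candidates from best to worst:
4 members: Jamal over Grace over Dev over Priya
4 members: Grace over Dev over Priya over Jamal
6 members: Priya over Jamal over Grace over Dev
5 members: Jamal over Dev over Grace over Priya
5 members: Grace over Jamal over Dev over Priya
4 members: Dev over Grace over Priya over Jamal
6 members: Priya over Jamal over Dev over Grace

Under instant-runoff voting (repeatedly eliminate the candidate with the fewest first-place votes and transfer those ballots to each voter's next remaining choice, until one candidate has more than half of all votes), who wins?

Grace

Round 1: Priya 12, Dev 4, Jamal 9, Grace 9. Dev eliminated.
Round 2: Priya 12, Jamal 9, Grace 13. Jamal eliminated.
Round 3: Priya 12, Grace 22. Grace has a majority (≥18).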